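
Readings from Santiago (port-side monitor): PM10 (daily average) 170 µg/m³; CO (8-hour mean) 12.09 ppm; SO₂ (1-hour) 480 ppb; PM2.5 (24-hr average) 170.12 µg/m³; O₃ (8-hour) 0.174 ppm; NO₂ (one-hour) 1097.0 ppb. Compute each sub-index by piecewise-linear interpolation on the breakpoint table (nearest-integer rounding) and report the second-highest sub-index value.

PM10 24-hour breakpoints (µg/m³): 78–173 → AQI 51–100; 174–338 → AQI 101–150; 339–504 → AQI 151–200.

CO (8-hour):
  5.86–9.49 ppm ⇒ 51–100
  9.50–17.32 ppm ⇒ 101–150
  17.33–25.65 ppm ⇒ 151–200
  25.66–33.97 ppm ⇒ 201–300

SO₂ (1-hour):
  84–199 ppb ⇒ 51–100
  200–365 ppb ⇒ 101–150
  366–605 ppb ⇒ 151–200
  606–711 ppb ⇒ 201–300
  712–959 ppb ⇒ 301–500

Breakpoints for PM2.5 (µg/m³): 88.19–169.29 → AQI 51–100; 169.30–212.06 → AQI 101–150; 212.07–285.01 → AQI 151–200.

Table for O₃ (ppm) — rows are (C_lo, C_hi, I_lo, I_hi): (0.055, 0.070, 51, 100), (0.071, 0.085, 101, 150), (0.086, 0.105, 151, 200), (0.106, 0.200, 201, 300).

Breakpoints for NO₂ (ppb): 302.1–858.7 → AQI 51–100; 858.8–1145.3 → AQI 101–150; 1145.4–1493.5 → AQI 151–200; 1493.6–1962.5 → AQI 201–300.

174

PM10 170: bracket 78–173 → index 51–100; slope 49/95, offset 92.
AQI = 51 + 49/95·92 ≈ 98.45 ⇒ 98.
CO 12.09: bracket 9.50–17.32 → index 101–150; slope 49/7.82, offset 2.59.
AQI = 101 + 49/7.82·2.59 ≈ 117.23 ⇒ 117.
SO₂: row 366–605 (AQI 151–200). (200−151)·(480−366)/(605−366) + 151 = 49·114/239 + 151 ≈ 174.37 → 174.
PM2.5 170.12: bracket 169.30–212.06 → index 101–150; slope 49/42.76, offset 0.82.
AQI = 101 + 49/42.76·0.82 ≈ 101.94 ⇒ 102.
O₃ 0.174: bracket 0.106–0.200 → index 201–300; slope 99/0.094, offset 0.068.
AQI = 201 + 99/0.094·0.068 ≈ 272.62 ⇒ 273.
NO₂: row 858.8–1145.3 (AQI 101–150). (150−101)·(1097.0−858.8)/(1145.3−858.8) + 101 = 49·238.2/286.5 + 101 ≈ 141.74 → 142.
Sub-indices: PM10→98, CO→117, SO₂→174, PM2.5→102, O₃→273, NO₂→142. Ranked high→low: 273, 174, 142, 117, 102, 98. Second-highest sub-index = 174.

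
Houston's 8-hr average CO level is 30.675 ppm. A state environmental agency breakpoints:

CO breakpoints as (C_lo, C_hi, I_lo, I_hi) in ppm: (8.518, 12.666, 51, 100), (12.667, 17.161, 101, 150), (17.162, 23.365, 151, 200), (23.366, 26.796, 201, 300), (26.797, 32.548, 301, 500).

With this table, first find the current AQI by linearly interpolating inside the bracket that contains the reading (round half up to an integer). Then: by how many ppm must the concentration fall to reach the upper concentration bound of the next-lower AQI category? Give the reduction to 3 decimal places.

3.879

CO: 30.675 ∈ [26.797, 32.548] ↔ index [301, 500].
301 + (30.675−26.797)·(500−301)/(32.548−26.797) = 301 + 3.878·199/5.751 ≈ 435.19, so AQI = 435.
Current AQI 435 is in the Hazardous range (301–500). The next-lower category tops out at AQI 300, whose upper concentration bound is 26.796 ppm.
Reduction needed = 30.675 − 26.796 = 3.879 ppm.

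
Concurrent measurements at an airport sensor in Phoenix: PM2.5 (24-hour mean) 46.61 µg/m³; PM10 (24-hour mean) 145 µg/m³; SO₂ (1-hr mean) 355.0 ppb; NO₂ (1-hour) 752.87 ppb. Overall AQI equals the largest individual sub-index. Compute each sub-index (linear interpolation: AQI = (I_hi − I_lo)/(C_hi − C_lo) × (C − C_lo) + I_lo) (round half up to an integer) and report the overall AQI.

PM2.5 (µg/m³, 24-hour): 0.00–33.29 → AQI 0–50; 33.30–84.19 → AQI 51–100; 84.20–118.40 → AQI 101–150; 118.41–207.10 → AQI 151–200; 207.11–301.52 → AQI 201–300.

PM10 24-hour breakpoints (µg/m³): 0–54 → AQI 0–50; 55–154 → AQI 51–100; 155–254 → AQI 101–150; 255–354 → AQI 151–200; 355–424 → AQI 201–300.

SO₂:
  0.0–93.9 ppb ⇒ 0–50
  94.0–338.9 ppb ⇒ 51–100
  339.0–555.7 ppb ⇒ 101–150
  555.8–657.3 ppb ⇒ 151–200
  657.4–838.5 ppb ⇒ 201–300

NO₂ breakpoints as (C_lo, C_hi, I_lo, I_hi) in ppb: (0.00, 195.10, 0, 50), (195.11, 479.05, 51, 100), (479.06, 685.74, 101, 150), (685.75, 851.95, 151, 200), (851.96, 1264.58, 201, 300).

171

PM2.5: 46.61 lies in 33.30–84.19, so I_lo=51, I_hi=100, C_lo=33.30, C_hi=84.19.
(100−51)/(84.19−33.30) × (46.61−33.30) + 51 = 49/50.89 × 13.31 + 51 ≈ 63.82 → 64.
PM10: 145 lies in 55–154, so I_lo=51, I_hi=100, C_lo=55, C_hi=154.
(100−51)/(154−55) × (145−55) + 51 = 49/99 × 90 + 51 ≈ 95.55 → 96.
SO₂: 355.0 lies in 339.0–555.7, so I_lo=101, I_hi=150, C_lo=339.0, C_hi=555.7.
(150−101)/(555.7−339.0) × (355.0−339.0) + 101 = 49/216.7 × 16.0 + 101 ≈ 104.62 → 105.
NO₂ 752.87: bracket 685.75–851.95 → index 151–200; slope 49/166.20, offset 67.12.
AQI = 151 + 49/166.20·67.12 ≈ 170.79 ⇒ 171.
Sub-indices: PM2.5→64, PM10→96, SO₂→105, NO₂→171. Overall AQI = max = 171; dominant pollutant is NO₂.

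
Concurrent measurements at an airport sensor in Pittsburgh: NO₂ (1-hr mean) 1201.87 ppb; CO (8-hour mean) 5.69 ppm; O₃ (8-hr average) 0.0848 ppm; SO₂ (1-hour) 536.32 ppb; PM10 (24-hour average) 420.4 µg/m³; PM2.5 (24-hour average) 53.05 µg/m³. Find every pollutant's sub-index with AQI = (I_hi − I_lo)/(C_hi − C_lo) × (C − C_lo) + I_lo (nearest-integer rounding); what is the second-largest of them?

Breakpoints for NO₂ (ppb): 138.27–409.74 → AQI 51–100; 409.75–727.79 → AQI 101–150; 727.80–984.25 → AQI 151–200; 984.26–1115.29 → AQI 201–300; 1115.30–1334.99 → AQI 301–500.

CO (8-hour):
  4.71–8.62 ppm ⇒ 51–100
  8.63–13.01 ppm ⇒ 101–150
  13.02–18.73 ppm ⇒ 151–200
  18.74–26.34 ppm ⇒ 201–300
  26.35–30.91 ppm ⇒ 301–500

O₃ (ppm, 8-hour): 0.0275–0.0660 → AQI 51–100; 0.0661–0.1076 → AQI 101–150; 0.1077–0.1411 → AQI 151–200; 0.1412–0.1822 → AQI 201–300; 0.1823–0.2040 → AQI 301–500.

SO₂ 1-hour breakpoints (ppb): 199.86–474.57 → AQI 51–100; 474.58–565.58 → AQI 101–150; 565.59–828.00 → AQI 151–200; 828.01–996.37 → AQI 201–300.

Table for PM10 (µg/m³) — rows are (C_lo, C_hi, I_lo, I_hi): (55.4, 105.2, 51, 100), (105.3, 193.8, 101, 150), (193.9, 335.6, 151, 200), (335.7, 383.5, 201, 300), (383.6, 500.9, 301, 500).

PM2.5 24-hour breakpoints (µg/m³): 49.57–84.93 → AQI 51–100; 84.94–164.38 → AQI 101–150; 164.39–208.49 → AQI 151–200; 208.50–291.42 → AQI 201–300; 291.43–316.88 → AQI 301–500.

NO₂: row 1115.30–1334.99 (AQI 301–500). (500−301)·(1201.87−1115.30)/(1334.99−1115.30) + 301 = 199·86.57/219.69 + 301 ≈ 379.42 → 379.
CO 5.69: bracket 4.71–8.62 → index 51–100; slope 49/3.91, offset 0.98.
AQI = 51 + 49/3.91·0.98 ≈ 63.28 ⇒ 63.
O₃: 0.0848 lies in 0.0661–0.1076, so I_lo=101, I_hi=150, C_lo=0.0661, C_hi=0.1076.
(150−101)/(0.1076−0.0661) × (0.0848−0.0661) + 101 = 49/0.0415 × 0.0187 + 101 ≈ 123.08 → 123.
SO₂ 536.32: bracket 474.58–565.58 → index 101–150; slope 49/91.00, offset 61.74.
AQI = 101 + 49/91.00·61.74 ≈ 134.24 ⇒ 134.
PM10: row 383.6–500.9 (AQI 301–500). (500−301)·(420.4−383.6)/(500.9−383.6) + 301 = 199·36.8/117.3 + 301 ≈ 363.43 → 363.
PM2.5: row 49.57–84.93 (AQI 51–100). (100−51)·(53.05−49.57)/(84.93−49.57) + 51 = 49·3.48/35.36 + 51 ≈ 55.82 → 56.
Sub-indices: NO₂→379, CO→63, O₃→123, SO₂→134, PM10→363, PM2.5→56. Ranked high→low: 379, 363, 134, 123, 63, 56. Second-highest sub-index = 363.

363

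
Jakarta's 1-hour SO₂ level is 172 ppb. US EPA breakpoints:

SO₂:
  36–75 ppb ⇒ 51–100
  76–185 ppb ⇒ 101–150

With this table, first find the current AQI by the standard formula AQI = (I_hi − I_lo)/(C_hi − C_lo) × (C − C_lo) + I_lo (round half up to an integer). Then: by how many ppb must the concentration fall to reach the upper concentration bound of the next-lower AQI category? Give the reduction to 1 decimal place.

SO₂: row 76–185 (AQI 101–150). (150−101)·(172−76)/(185−76) + 101 = 49·96/109 + 101 ≈ 144.16 → 144.
Current AQI 144 is in the Unhealthy for Sensitive Groups range (101–150). The next-lower category tops out at AQI 100, whose upper concentration bound is 75 ppb.
Reduction needed = 172 − 75 = 97.0 ppb.

97.0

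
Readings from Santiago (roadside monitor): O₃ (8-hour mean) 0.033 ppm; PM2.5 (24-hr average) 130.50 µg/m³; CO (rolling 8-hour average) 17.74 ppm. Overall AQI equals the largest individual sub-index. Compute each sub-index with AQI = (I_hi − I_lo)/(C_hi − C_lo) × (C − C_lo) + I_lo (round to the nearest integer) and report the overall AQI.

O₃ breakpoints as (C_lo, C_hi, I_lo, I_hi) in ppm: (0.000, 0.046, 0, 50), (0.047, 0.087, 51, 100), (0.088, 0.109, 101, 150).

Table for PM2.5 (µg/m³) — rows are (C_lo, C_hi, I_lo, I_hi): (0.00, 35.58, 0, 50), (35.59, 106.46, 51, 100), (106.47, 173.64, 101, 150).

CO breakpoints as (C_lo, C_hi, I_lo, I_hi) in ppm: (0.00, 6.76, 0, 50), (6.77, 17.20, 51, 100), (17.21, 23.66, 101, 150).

119

O₃ 0.033: bracket 0.000–0.046 → index 0–50; slope 50/0.046, offset 0.033.
AQI = 0 + 50/0.046·0.033 ≈ 35.87 ⇒ 36.
PM2.5 130.50: bracket 106.47–173.64 → index 101–150; slope 49/67.17, offset 24.03.
AQI = 101 + 49/67.17·24.03 ≈ 118.53 ⇒ 119.
CO: 17.74 ∈ [17.21, 23.66] ↔ index [101, 150].
101 + (17.74−17.21)·(150−101)/(23.66−17.21) = 101 + 0.53·49/6.45 ≈ 105.03, so AQI = 105.
Sub-indices: O₃→36, PM2.5→119, CO→105. Overall AQI = max = 119; dominant pollutant is PM2.5.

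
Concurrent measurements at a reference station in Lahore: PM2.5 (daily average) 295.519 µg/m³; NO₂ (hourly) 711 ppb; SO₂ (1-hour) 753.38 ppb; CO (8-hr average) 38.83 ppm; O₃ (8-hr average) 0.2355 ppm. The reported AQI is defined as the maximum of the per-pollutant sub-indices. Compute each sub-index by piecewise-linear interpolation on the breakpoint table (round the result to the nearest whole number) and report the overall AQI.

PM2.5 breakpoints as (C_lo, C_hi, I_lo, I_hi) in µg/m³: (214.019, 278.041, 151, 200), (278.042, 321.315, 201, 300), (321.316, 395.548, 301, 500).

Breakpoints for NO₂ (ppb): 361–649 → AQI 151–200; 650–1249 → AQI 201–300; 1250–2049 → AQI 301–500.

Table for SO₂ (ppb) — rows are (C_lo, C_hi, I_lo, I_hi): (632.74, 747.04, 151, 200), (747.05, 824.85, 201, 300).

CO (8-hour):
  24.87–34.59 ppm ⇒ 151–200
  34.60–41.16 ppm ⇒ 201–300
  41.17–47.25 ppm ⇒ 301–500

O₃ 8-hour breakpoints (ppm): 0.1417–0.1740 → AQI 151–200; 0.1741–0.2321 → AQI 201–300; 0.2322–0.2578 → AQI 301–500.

PM2.5: 295.519 lies in 278.042–321.315, so I_lo=201, I_hi=300, C_lo=278.042, C_hi=321.315.
(300−201)/(321.315−278.042) × (295.519−278.042) + 201 = 99/43.273 × 17.477 + 201 ≈ 240.98 → 241.
NO₂: 711 ∈ [650, 1249] ↔ index [201, 300].
201 + (711−650)·(300−201)/(1249−650) = 201 + 61·99/599 ≈ 211.08, so AQI = 211.
SO₂: row 747.05–824.85 (AQI 201–300). (300−201)·(753.38−747.05)/(824.85−747.05) + 201 = 99·6.33/77.80 + 201 ≈ 209.05 → 209.
CO 38.83: bracket 34.60–41.16 → index 201–300; slope 99/6.56, offset 4.23.
AQI = 201 + 99/6.56·4.23 ≈ 264.84 ⇒ 265.
O₃: row 0.2322–0.2578 (AQI 301–500). (500−301)·(0.2355−0.2322)/(0.2578−0.2322) + 301 = 199·0.0033/0.0256 + 301 ≈ 326.65 → 327.
Sub-indices: PM2.5→241, NO₂→211, SO₂→209, CO→265, O₃→327. Overall AQI = max = 327; dominant pollutant is O₃.
AQI 327: Hazardous.

327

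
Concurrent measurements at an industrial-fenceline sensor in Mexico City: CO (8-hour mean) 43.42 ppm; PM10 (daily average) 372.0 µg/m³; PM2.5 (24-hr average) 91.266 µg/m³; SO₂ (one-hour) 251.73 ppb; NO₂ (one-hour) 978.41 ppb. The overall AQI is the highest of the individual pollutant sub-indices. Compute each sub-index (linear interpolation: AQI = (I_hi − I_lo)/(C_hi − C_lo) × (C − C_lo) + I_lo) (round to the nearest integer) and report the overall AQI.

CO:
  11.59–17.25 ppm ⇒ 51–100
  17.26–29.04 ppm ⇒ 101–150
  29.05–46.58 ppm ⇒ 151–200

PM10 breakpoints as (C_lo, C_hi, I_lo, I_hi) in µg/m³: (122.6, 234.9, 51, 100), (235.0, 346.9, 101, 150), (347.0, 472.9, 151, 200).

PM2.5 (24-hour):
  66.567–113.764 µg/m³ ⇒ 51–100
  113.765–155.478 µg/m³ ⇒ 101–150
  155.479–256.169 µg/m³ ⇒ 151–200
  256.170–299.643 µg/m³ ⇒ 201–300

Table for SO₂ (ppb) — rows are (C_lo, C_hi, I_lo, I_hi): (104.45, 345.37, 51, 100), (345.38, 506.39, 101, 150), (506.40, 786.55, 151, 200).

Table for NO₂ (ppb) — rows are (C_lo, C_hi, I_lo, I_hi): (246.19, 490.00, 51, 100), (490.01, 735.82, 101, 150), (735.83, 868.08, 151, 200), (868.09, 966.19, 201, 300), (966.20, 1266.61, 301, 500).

CO: 43.42 lies in 29.05–46.58, so I_lo=151, I_hi=200, C_lo=29.05, C_hi=46.58.
(200−151)/(46.58−29.05) × (43.42−29.05) + 151 = 49/17.53 × 14.37 + 151 ≈ 191.17 → 191.
PM10: 372.0 ∈ [347.0, 472.9] ↔ index [151, 200].
151 + (372.0−347.0)·(200−151)/(472.9−347.0) = 151 + 25.0·49/125.9 ≈ 160.73, so AQI = 161.
PM2.5: row 66.567–113.764 (AQI 51–100). (100−51)·(91.266−66.567)/(113.764−66.567) + 51 = 49·24.699/47.197 + 51 ≈ 76.64 → 77.
SO₂: 251.73 lies in 104.45–345.37, so I_lo=51, I_hi=100, C_lo=104.45, C_hi=345.37.
(100−51)/(345.37−104.45) × (251.73−104.45) + 51 = 49/240.92 × 147.28 + 51 ≈ 80.95 → 81.
NO₂: row 966.20–1266.61 (AQI 301–500). (500−301)·(978.41−966.20)/(1266.61−966.20) + 301 = 199·12.21/300.41 + 301 ≈ 309.09 → 309.
Sub-indices: CO→191, PM10→161, PM2.5→77, SO₂→81, NO₂→309. Overall AQI = max = 309; dominant pollutant is NO₂.
AQI 309: Hazardous.

309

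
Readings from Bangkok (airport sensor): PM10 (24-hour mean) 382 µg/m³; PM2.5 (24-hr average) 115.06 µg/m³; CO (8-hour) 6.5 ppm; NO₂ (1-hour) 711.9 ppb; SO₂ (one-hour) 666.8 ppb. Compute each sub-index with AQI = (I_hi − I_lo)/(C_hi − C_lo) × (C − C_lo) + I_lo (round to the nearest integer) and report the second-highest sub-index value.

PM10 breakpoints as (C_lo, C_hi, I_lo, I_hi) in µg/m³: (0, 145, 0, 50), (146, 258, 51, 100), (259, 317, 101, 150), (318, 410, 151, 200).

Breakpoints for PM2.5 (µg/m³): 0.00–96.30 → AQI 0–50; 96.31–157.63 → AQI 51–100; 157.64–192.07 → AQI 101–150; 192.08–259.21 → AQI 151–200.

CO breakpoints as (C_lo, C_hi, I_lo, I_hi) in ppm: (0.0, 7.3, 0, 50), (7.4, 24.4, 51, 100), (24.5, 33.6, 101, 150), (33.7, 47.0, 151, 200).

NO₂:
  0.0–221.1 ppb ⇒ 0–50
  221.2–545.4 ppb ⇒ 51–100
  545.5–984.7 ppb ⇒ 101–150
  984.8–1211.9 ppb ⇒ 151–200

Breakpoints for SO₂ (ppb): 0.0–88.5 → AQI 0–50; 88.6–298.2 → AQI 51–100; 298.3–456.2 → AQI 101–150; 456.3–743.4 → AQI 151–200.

185

PM10: 382 ∈ [318, 410] ↔ index [151, 200].
151 + (382−318)·(200−151)/(410−318) = 151 + 64·49/92 ≈ 185.09, so AQI = 185.
PM2.5: 115.06 ∈ [96.31, 157.63] ↔ index [51, 100].
51 + (115.06−96.31)·(100−51)/(157.63−96.31) = 51 + 18.75·49/61.32 ≈ 65.98, so AQI = 66.
CO: 6.5 ∈ [0.0, 7.3] ↔ index [0, 50].
0 + (6.5−0.0)·(50−0)/(7.3−0.0) = 0 + 6.5·50/7.3 ≈ 44.52, so AQI = 45.
NO₂ 711.9: bracket 545.5–984.7 → index 101–150; slope 49/439.2, offset 166.4.
AQI = 101 + 49/439.2·166.4 ≈ 119.56 ⇒ 120.
SO₂: 666.8 lies in 456.3–743.4, so I_lo=151, I_hi=200, C_lo=456.3, C_hi=743.4.
(200−151)/(743.4−456.3) × (666.8−456.3) + 151 = 49/287.1 × 210.5 + 151 ≈ 186.93 → 187.
Sub-indices: PM10→185, PM2.5→66, CO→45, NO₂→120, SO₂→187. Ranked high→low: 187, 185, 120, 66, 45. Second-highest sub-index = 185.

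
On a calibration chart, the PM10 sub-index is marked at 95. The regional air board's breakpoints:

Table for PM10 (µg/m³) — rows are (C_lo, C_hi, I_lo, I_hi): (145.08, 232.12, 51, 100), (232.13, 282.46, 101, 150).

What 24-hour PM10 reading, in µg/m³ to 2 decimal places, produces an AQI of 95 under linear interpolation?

223.24

AQI 95 lies in the 51–100 band, which corresponds to 145.08–232.12 µg/m³.
C = 145.08 + (95−51)×(232.12−145.08)/(100−51) = 145.08 + 44×87.04/49 ≈ 223.2384 µg/m³ → 223.24 µg/m³ to 2 dp.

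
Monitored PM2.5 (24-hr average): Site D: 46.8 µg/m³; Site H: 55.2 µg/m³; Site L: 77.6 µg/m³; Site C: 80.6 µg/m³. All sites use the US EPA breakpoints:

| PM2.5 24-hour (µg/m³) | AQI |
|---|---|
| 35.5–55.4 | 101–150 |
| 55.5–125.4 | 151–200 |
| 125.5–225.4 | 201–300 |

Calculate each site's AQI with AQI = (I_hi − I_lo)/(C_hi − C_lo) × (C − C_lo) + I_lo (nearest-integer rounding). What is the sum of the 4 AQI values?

Site D: 46.8 ∈ [35.5, 55.4] ↔ index [101, 150].
101 + (46.8−35.5)·(150−101)/(55.4−35.5) = 101 + 11.3·49/19.9 ≈ 128.82, so AQI = 129.
Site H: 55.2 ∈ [35.5, 55.4] ↔ index [101, 150].
101 + (55.2−35.5)·(150−101)/(55.4−35.5) = 101 + 19.7·49/19.9 ≈ 149.51, so AQI = 150.
Site L: 77.6 ∈ [55.5, 125.4] ↔ index [151, 200].
151 + (77.6−55.5)·(200−151)/(125.4−55.5) = 151 + 22.1·49/69.9 ≈ 166.49, so AQI = 166.
Site C: 80.6 ∈ [55.5, 125.4] ↔ index [151, 200].
151 + (80.6−55.5)·(200−151)/(125.4−55.5) = 151 + 25.1·49/69.9 ≈ 168.60, so AQI = 169.
AQIs: Site D=129, Site H=150, Site L=166, Site C=169. Sum = 129 + 150 + 166 + 169 = 614.

614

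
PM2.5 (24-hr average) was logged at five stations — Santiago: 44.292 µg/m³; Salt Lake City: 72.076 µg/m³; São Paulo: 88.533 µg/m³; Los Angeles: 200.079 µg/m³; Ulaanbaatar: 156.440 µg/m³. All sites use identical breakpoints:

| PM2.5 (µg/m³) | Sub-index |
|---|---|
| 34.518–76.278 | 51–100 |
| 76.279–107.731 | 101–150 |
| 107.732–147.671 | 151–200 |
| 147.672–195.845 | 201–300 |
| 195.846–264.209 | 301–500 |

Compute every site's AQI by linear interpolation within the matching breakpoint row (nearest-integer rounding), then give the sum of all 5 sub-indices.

809

Santiago: 44.292 ∈ [34.518, 76.278] ↔ index [51, 100].
51 + (44.292−34.518)·(100−51)/(76.278−34.518) = 51 + 9.774·49/41.760 ≈ 62.47, so AQI = 62.
Salt Lake City 72.076: bracket 34.518–76.278 → index 51–100; slope 49/41.760, offset 37.558.
AQI = 51 + 49/41.760·37.558 ≈ 95.07 ⇒ 95.
São Paulo: 88.533 lies in 76.279–107.731, so I_lo=101, I_hi=150, C_lo=76.279, C_hi=107.731.
(150−101)/(107.731−76.279) × (88.533−76.279) + 101 = 49/31.452 × 12.254 + 101 ≈ 120.09 → 120.
Los Angeles: 200.079 ∈ [195.846, 264.209] ↔ index [301, 500].
301 + (200.079−195.846)·(500−301)/(264.209−195.846) = 301 + 4.233·199/68.363 ≈ 313.32, so AQI = 313.
Ulaanbaatar 156.440: bracket 147.672–195.845 → index 201–300; slope 99/48.173, offset 8.768.
AQI = 201 + 99/48.173·8.768 ≈ 219.02 ⇒ 219.
AQIs: Santiago=62, Salt Lake City=95, São Paulo=120, Los Angeles=313, Ulaanbaatar=219. Sum = 62 + 95 + 120 + 313 + 219 = 809.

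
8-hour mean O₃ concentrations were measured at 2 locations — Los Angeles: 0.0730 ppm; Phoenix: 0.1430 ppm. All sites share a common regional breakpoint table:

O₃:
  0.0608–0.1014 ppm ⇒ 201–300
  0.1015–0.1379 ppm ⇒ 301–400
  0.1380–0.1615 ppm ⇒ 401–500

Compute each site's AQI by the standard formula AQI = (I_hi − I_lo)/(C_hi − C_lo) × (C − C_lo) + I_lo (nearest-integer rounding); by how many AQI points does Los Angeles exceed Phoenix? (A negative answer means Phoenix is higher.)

Los Angeles 0.0730: bracket 0.0608–0.1014 → index 201–300; slope 99/0.0406, offset 0.0122.
AQI = 201 + 99/0.0406·0.0122 ≈ 230.75 ⇒ 231.
Phoenix 0.1430: bracket 0.1380–0.1615 → index 401–500; slope 99/0.0235, offset 0.0050.
AQI = 401 + 99/0.0235·0.0050 ≈ 422.06 ⇒ 422.
AQIs: Los Angeles=231, Phoenix=422. Los Angeles (231) − Phoenix (422) = -191.

-191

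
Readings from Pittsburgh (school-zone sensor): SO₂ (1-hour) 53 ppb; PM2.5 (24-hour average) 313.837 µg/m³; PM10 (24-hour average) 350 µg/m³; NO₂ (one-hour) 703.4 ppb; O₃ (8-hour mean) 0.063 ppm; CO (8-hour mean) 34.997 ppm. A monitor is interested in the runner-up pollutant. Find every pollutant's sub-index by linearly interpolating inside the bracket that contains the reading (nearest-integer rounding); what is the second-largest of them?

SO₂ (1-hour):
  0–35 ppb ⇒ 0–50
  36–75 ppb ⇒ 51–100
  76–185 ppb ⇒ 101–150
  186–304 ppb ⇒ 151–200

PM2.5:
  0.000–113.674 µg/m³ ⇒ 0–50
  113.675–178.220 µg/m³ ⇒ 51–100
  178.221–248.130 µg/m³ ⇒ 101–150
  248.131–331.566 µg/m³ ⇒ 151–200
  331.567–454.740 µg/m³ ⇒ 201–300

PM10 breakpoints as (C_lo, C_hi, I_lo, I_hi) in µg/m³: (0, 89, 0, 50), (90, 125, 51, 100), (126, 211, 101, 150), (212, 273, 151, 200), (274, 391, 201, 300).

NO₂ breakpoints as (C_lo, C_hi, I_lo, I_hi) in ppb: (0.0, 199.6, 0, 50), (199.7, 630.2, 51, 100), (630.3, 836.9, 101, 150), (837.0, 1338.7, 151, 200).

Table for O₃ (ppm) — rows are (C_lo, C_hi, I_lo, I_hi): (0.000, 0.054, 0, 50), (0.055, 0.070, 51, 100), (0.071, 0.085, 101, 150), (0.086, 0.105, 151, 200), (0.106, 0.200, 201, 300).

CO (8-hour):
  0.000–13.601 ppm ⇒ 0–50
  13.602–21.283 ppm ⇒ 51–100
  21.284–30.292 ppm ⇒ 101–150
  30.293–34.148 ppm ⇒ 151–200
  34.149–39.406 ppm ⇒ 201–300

SO₂: 53 ∈ [36, 75] ↔ index [51, 100].
51 + (53−36)·(100−51)/(75−36) = 51 + 17·49/39 ≈ 72.36, so AQI = 72.
PM2.5: 313.837 ∈ [248.131, 331.566] ↔ index [151, 200].
151 + (313.837−248.131)·(200−151)/(331.566−248.131) = 151 + 65.706·49/83.435 ≈ 189.59, so AQI = 190.
PM10: row 274–391 (AQI 201–300). (300−201)·(350−274)/(391−274) + 201 = 99·76/117 + 201 ≈ 265.31 → 265.
NO₂: 703.4 lies in 630.3–836.9, so I_lo=101, I_hi=150, C_lo=630.3, C_hi=836.9.
(150−101)/(836.9−630.3) × (703.4−630.3) + 101 = 49/206.6 × 73.1 + 101 ≈ 118.34 → 118.
O₃ 0.063: bracket 0.055–0.070 → index 51–100; slope 49/0.015, offset 0.008.
AQI = 51 + 49/0.015·0.008 ≈ 77.13 ⇒ 77.
CO 34.997: bracket 34.149–39.406 → index 201–300; slope 99/5.257, offset 0.848.
AQI = 201 + 99/5.257·0.848 ≈ 216.97 ⇒ 217.
Sub-indices: SO₂→72, PM2.5→190, PM10→265, NO₂→118, O₃→77, CO→217. Ranked high→low: 265, 217, 190, 118, 77, 72. Second-highest sub-index = 217.

217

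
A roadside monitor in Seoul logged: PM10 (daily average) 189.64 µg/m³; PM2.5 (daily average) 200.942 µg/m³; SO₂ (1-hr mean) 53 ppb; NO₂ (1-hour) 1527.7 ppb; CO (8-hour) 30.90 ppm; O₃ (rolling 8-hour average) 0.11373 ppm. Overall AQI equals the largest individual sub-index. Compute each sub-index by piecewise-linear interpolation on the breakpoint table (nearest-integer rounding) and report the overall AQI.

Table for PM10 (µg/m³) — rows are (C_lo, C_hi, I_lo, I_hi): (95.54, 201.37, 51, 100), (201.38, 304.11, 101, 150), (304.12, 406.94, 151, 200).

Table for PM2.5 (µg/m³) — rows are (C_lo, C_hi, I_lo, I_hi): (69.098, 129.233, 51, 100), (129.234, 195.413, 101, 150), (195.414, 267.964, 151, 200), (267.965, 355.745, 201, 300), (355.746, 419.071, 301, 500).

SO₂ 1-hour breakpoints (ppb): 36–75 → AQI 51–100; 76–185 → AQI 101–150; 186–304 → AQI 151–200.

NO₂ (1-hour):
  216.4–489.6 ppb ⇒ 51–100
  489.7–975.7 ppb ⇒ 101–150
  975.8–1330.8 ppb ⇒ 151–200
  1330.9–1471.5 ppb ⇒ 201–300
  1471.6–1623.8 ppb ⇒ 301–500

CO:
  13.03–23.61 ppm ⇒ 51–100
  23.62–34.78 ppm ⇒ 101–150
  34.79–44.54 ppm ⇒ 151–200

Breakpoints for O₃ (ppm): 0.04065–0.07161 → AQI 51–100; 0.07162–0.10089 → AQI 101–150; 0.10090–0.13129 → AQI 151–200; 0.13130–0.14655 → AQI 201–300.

374

PM10 189.64: bracket 95.54–201.37 → index 51–100; slope 49/105.83, offset 94.10.
AQI = 51 + 49/105.83·94.10 ≈ 94.57 ⇒ 95.
PM2.5: 200.942 ∈ [195.414, 267.964] ↔ index [151, 200].
151 + (200.942−195.414)·(200−151)/(267.964−195.414) = 151 + 5.528·49/72.550 ≈ 154.73, so AQI = 155.
SO₂ 53: bracket 36–75 → index 51–100; slope 49/39, offset 17.
AQI = 51 + 49/39·17 ≈ 72.36 ⇒ 72.
NO₂ 1527.7: bracket 1471.6–1623.8 → index 301–500; slope 199/152.2, offset 56.1.
AQI = 301 + 199/152.2·56.1 ≈ 374.35 ⇒ 374.
CO: 30.90 ∈ [23.62, 34.78] ↔ index [101, 150].
101 + (30.90−23.62)·(150−101)/(34.78−23.62) = 101 + 7.28·49/11.16 ≈ 132.96, so AQI = 133.
O₃ 0.11373: bracket 0.10090–0.13129 → index 151–200; slope 49/0.03039, offset 0.01283.
AQI = 151 + 49/0.03039·0.01283 ≈ 171.69 ⇒ 172.
Sub-indices: PM10→95, PM2.5→155, SO₂→72, NO₂→374, CO→133, O₃→172. Overall AQI = max = 374; dominant pollutant is NO₂.
AQI 374: Hazardous.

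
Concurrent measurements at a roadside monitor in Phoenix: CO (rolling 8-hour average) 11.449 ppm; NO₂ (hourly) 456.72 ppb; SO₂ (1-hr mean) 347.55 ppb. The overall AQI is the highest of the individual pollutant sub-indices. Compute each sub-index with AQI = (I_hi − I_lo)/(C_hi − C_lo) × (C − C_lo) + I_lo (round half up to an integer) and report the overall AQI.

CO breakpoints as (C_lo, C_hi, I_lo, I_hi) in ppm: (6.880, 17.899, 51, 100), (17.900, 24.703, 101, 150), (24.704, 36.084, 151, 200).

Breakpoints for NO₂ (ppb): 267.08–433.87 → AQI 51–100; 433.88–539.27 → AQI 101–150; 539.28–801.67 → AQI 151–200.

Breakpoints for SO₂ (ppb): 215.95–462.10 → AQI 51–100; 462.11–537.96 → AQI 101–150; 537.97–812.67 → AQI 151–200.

CO: 11.449 ∈ [6.880, 17.899] ↔ index [51, 100].
51 + (11.449−6.880)·(100−51)/(17.899−6.880) = 51 + 4.569·49/11.019 ≈ 71.32, so AQI = 71.
NO₂: 456.72 ∈ [433.88, 539.27] ↔ index [101, 150].
101 + (456.72−433.88)·(150−101)/(539.27−433.88) = 101 + 22.84·49/105.39 ≈ 111.62, so AQI = 112.
SO₂ 347.55: bracket 215.95–462.10 → index 51–100; slope 49/246.15, offset 131.60.
AQI = 51 + 49/246.15·131.60 ≈ 77.20 ⇒ 77.
Sub-indices: CO→71, NO₂→112, SO₂→77. Overall AQI = max = 112; dominant pollutant is NO₂.
AQI 112: Unhealthy for Sensitive Groups.

112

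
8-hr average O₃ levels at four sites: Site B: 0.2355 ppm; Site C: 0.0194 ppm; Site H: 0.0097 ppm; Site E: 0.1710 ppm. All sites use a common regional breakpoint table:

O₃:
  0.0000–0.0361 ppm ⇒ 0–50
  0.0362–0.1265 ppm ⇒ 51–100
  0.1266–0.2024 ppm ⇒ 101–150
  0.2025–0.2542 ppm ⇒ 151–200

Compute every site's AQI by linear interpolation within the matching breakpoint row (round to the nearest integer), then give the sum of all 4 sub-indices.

Site B: 0.2355 lies in 0.2025–0.2542, so I_lo=151, I_hi=200, C_lo=0.2025, C_hi=0.2542.
(200−151)/(0.2542−0.2025) × (0.2355−0.2025) + 151 = 49/0.0517 × 0.0330 + 151 ≈ 182.28 → 182.
Site C: 0.0194 lies in 0.0000–0.0361, so I_lo=0, I_hi=50, C_lo=0.0000, C_hi=0.0361.
(50−0)/(0.0361−0.0000) × (0.0194−0.0000) + 0 = 50/0.0361 × 0.0194 + 0 ≈ 26.87 → 27.
Site H 0.0097: bracket 0.0000–0.0361 → index 0–50; slope 50/0.0361, offset 0.0097.
AQI = 0 + 50/0.0361·0.0097 ≈ 13.43 ⇒ 13.
Site E: row 0.1266–0.2024 (AQI 101–150). (150−101)·(0.1710−0.1266)/(0.2024−0.1266) + 101 = 49·0.0444/0.0758 + 101 ≈ 129.70 → 130.
AQIs: Site B=182, Site C=27, Site H=13, Site E=130. Sum = 182 + 27 + 13 + 130 = 352.

352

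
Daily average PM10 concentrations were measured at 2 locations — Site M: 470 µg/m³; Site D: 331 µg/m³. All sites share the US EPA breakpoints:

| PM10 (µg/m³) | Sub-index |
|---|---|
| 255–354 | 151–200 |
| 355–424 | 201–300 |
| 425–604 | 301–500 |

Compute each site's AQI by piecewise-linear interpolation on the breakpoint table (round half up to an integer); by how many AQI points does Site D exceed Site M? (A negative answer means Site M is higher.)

Site M 470: bracket 425–604 → index 301–500; slope 199/179, offset 45.
AQI = 301 + 199/179·45 ≈ 351.03 ⇒ 351.
Site D: row 255–354 (AQI 151–200). (200−151)·(331−255)/(354−255) + 151 = 49·76/99 + 151 ≈ 188.62 → 189.
AQIs: Site M=351, Site D=189. Site D (189) − Site M (351) = -162.

-162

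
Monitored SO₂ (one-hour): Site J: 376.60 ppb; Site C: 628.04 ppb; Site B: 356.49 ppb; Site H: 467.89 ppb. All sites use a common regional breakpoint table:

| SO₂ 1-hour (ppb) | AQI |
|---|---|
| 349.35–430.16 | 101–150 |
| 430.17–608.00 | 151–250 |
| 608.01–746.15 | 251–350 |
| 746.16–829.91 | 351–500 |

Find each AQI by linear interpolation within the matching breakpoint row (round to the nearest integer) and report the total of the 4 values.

Site J: 376.60 lies in 349.35–430.16, so I_lo=101, I_hi=150, C_lo=349.35, C_hi=430.16.
(150−101)/(430.16−349.35) × (376.60−349.35) + 101 = 49/80.81 × 27.25 + 101 ≈ 117.52 → 118.
Site C: 628.04 ∈ [608.01, 746.15] ↔ index [251, 350].
251 + (628.04−608.01)·(350−251)/(746.15−608.01) = 251 + 20.03·99/138.14 ≈ 265.35, so AQI = 265.
Site B 356.49: bracket 349.35–430.16 → index 101–150; slope 49/80.81, offset 7.14.
AQI = 101 + 49/80.81·7.14 ≈ 105.33 ⇒ 105.
Site H: 467.89 ∈ [430.17, 608.00] ↔ index [151, 250].
151 + (467.89−430.17)·(250−151)/(608.00−430.17) = 151 + 37.72·99/177.83 ≈ 172.00, so AQI = 172.
AQIs: Site J=118, Site C=265, Site B=105, Site H=172. Sum = 118 + 265 + 105 + 172 = 660.

660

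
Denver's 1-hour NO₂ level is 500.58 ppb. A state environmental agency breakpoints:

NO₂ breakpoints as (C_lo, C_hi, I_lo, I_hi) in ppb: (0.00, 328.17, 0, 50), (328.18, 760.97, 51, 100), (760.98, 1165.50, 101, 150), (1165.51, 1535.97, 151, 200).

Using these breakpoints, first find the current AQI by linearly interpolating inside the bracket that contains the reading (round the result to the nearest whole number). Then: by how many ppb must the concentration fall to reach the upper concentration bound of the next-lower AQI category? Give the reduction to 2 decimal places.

172.41

NO₂: row 328.18–760.97 (AQI 51–100). (100−51)·(500.58−328.18)/(760.97−328.18) + 51 = 49·172.40/432.79 + 51 ≈ 70.52 → 71.
Current AQI 71 is in the Moderate range (51–100). The next-lower category tops out at AQI 50, whose upper concentration bound is 328.17 ppb.
Reduction needed = 500.58 − 328.17 = 172.41 ppb.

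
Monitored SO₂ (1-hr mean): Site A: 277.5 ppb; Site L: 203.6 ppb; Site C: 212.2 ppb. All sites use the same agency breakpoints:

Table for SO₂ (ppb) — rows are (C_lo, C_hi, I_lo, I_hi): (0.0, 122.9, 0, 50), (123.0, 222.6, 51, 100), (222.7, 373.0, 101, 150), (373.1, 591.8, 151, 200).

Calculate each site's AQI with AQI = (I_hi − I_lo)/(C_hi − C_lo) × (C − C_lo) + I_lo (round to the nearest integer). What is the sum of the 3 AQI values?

305

Site A: row 222.7–373.0 (AQI 101–150). (150−101)·(277.5−222.7)/(373.0−222.7) + 101 = 49·54.8/150.3 + 101 ≈ 118.87 → 119.
Site L: 203.6 lies in 123.0–222.6, so I_lo=51, I_hi=100, C_lo=123.0, C_hi=222.6.
(100−51)/(222.6−123.0) × (203.6−123.0) + 51 = 49/99.6 × 80.6 + 51 ≈ 90.65 → 91.
Site C: 212.2 ∈ [123.0, 222.6] ↔ index [51, 100].
51 + (212.2−123.0)·(100−51)/(222.6−123.0) = 51 + 89.2·49/99.6 ≈ 94.88, so AQI = 95.
AQIs: Site A=119, Site L=91, Site C=95. Sum = 119 + 91 + 95 = 305.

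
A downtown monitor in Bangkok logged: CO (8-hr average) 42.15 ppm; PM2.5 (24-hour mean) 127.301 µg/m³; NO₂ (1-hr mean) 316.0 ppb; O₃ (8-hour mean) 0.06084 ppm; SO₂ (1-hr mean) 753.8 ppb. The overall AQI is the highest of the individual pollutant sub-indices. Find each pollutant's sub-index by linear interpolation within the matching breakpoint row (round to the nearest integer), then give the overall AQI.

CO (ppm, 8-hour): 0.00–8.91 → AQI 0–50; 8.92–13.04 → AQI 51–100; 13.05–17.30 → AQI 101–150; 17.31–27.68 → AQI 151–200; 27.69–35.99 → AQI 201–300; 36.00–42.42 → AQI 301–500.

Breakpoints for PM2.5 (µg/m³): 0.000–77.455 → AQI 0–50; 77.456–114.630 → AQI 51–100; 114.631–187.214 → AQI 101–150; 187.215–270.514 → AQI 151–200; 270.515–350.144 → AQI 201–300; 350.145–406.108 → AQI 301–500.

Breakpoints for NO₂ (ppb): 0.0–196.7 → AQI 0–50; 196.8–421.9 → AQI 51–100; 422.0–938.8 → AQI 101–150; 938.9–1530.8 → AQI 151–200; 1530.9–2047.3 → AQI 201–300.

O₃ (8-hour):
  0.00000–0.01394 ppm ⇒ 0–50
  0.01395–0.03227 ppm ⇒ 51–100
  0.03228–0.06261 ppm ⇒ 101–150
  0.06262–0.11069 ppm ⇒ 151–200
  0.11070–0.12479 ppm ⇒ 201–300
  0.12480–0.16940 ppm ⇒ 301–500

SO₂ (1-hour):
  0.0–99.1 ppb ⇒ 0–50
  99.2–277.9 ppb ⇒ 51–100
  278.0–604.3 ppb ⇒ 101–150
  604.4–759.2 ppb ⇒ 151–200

492

CO 42.15: bracket 36.00–42.42 → index 301–500; slope 199/6.42, offset 6.15.
AQI = 301 + 199/6.42·6.15 ≈ 491.63 ⇒ 492.
PM2.5 127.301: bracket 114.631–187.214 → index 101–150; slope 49/72.583, offset 12.670.
AQI = 101 + 49/72.583·12.670 ≈ 109.55 ⇒ 110.
NO₂: 316.0 ∈ [196.8, 421.9] ↔ index [51, 100].
51 + (316.0−196.8)·(100−51)/(421.9−196.8) = 51 + 119.2·49/225.1 ≈ 76.95, so AQI = 77.
O₃: row 0.03228–0.06261 (AQI 101–150). (150−101)·(0.06084−0.03228)/(0.06261−0.03228) + 101 = 49·0.02856/0.03033 + 101 ≈ 147.14 → 147.
SO₂: 753.8 ∈ [604.4, 759.2] ↔ index [151, 200].
151 + (753.8−604.4)·(200−151)/(759.2−604.4) = 151 + 149.4·49/154.8 ≈ 198.29, so AQI = 198.
Sub-indices: CO→492, PM2.5→110, NO₂→77, O₃→147, SO₂→198. Overall AQI = max = 492; dominant pollutant is CO.
AQI 492: Hazardous.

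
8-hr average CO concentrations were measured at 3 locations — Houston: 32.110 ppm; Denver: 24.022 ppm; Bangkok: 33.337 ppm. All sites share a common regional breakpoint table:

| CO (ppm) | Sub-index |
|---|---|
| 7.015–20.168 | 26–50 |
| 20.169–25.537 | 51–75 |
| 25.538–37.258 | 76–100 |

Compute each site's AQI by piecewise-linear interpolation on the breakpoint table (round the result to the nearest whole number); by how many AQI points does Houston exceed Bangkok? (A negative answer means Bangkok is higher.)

-3

Houston 32.110: bracket 25.538–37.258 → index 76–100; slope 24/11.720, offset 6.572.
AQI = 76 + 24/11.720·6.572 ≈ 89.46 ⇒ 89.
Denver: 24.022 lies in 20.169–25.537, so I_lo=51, I_hi=75, C_lo=20.169, C_hi=25.537.
(75−51)/(25.537−20.169) × (24.022−20.169) + 51 = 24/5.368 × 3.853 + 51 ≈ 68.23 → 68.
Bangkok 33.337: bracket 25.538–37.258 → index 76–100; slope 24/11.720, offset 7.799.
AQI = 76 + 24/11.720·7.799 ≈ 91.97 ⇒ 92.
AQIs: Houston=89, Denver=68, Bangkok=92. Houston (89) − Bangkok (92) = -3.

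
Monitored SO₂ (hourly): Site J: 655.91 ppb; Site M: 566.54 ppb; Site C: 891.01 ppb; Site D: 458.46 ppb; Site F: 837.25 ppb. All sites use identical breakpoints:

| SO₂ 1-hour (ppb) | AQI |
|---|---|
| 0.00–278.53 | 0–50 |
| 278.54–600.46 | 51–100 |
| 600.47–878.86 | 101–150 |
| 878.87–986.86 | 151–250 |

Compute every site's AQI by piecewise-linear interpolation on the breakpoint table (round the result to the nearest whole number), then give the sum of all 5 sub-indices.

Site J: 655.91 ∈ [600.47, 878.86] ↔ index [101, 150].
101 + (655.91−600.47)·(150−101)/(878.86−600.47) = 101 + 55.44·49/278.39 ≈ 110.76, so AQI = 111.
Site M: 566.54 lies in 278.54–600.46, so I_lo=51, I_hi=100, C_lo=278.54, C_hi=600.46.
(100−51)/(600.46−278.54) × (566.54−278.54) + 51 = 49/321.92 × 288.00 + 51 ≈ 94.84 → 95.
Site C 891.01: bracket 878.87–986.86 → index 151–250; slope 99/107.99, offset 12.14.
AQI = 151 + 99/107.99·12.14 ≈ 162.13 ⇒ 162.
Site D: 458.46 lies in 278.54–600.46, so I_lo=51, I_hi=100, C_lo=278.54, C_hi=600.46.
(100−51)/(600.46−278.54) × (458.46−278.54) + 51 = 49/321.92 × 179.92 + 51 ≈ 78.39 → 78.
Site F: row 600.47–878.86 (AQI 101–150). (150−101)·(837.25−600.47)/(878.86−600.47) + 101 = 49·236.78/278.39 + 101 ≈ 142.68 → 143.
AQIs: Site J=111, Site M=95, Site C=162, Site D=78, Site F=143. Sum = 111 + 95 + 162 + 78 + 143 = 589.

589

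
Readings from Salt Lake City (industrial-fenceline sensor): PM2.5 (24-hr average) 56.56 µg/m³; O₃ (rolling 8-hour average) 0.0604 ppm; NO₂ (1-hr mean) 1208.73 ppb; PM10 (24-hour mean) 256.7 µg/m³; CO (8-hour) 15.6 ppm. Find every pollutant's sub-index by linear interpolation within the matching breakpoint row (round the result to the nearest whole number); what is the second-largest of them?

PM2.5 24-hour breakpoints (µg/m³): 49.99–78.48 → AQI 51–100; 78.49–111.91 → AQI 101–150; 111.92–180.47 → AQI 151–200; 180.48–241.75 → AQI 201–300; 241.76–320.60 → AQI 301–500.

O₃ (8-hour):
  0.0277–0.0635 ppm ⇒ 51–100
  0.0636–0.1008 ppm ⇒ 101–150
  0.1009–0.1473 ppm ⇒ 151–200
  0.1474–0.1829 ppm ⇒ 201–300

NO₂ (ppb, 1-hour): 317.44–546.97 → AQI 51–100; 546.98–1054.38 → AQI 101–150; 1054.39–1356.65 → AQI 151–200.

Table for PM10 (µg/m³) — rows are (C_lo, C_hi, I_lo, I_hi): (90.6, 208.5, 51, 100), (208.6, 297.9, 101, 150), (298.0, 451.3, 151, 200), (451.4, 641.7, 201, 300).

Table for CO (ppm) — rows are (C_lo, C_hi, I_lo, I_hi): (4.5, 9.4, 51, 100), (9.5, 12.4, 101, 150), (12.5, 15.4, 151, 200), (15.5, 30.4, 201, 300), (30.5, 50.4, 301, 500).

PM2.5: 56.56 lies in 49.99–78.48, so I_lo=51, I_hi=100, C_lo=49.99, C_hi=78.48.
(100−51)/(78.48−49.99) × (56.56−49.99) + 51 = 49/28.49 × 6.57 + 51 ≈ 62.30 → 62.
O₃: 0.0604 lies in 0.0277–0.0635, so I_lo=51, I_hi=100, C_lo=0.0277, C_hi=0.0635.
(100−51)/(0.0635−0.0277) × (0.0604−0.0277) + 51 = 49/0.0358 × 0.0327 + 51 ≈ 95.76 → 96.
NO₂: row 1054.39–1356.65 (AQI 151–200). (200−151)·(1208.73−1054.39)/(1356.65−1054.39) + 151 = 49·154.34/302.26 + 151 ≈ 176.02 → 176.
PM10: 256.7 ∈ [208.6, 297.9] ↔ index [101, 150].
101 + (256.7−208.6)·(150−101)/(297.9−208.6) = 101 + 48.1·49/89.3 ≈ 127.39, so AQI = 127.
CO 15.6: bracket 15.5–30.4 → index 201–300; slope 99/14.9, offset 0.1.
AQI = 201 + 99/14.9·0.1 ≈ 201.66 ⇒ 202.
Sub-indices: PM2.5→62, O₃→96, NO₂→176, PM10→127, CO→202. Ranked high→low: 202, 176, 127, 96, 62. Second-highest sub-index = 176.

176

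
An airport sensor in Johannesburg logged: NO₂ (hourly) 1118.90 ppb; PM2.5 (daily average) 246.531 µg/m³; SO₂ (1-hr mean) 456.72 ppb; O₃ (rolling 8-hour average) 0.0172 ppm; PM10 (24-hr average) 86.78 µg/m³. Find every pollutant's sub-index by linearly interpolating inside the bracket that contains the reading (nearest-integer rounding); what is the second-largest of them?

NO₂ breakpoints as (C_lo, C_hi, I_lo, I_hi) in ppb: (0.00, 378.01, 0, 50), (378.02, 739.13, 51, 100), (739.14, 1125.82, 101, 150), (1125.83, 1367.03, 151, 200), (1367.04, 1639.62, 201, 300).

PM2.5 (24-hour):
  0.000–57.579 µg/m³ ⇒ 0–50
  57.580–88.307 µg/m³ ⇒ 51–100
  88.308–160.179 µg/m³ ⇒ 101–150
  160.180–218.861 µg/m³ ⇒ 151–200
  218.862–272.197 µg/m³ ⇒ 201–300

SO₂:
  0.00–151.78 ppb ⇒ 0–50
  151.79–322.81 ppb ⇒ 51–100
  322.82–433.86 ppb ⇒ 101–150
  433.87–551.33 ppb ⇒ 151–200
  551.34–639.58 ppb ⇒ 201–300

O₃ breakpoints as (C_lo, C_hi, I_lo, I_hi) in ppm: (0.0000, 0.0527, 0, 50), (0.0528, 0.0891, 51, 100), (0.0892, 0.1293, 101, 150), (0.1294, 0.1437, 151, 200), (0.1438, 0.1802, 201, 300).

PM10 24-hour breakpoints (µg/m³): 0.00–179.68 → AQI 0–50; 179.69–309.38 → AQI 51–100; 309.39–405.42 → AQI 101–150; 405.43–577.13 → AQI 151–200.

NO₂: 1118.90 ∈ [739.14, 1125.82] ↔ index [101, 150].
101 + (1118.90−739.14)·(150−101)/(1125.82−739.14) = 101 + 379.76·49/386.68 ≈ 149.12, so AQI = 149.
PM2.5 246.531: bracket 218.862–272.197 → index 201–300; slope 99/53.335, offset 27.669.
AQI = 201 + 99/53.335·27.669 ≈ 252.36 ⇒ 252.
SO₂: 456.72 ∈ [433.87, 551.33] ↔ index [151, 200].
151 + (456.72−433.87)·(200−151)/(551.33−433.87) = 151 + 22.85·49/117.46 ≈ 160.53, so AQI = 161.
O₃: row 0.0000–0.0527 (AQI 0–50). (50−0)·(0.0172−0.0000)/(0.0527−0.0000) + 0 = 50·0.0172/0.0527 + 0 ≈ 16.32 → 16.
PM10: row 0.00–179.68 (AQI 0–50). (50−0)·(86.78−0.00)/(179.68−0.00) + 0 = 50·86.78/179.68 + 0 ≈ 24.15 → 24.
Sub-indices: NO₂→149, PM2.5→252, SO₂→161, O₃→16, PM10→24. Ranked high→low: 252, 161, 149, 24, 16. Second-highest sub-index = 161.

161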